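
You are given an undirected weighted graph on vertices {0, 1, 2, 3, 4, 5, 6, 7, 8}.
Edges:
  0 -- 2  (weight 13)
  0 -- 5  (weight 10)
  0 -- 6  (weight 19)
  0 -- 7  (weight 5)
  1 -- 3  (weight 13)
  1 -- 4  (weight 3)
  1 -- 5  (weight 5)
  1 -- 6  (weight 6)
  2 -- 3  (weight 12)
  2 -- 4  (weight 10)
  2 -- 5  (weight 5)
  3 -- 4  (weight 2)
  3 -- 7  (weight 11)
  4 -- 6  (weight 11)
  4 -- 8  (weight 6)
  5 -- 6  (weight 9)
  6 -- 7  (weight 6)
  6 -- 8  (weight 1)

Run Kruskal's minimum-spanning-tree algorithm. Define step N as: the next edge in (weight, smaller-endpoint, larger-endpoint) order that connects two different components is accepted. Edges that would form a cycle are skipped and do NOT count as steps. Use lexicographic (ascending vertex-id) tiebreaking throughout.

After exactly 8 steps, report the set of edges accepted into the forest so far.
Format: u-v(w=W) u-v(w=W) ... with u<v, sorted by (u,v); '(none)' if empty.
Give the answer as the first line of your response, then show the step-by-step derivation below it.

0-7(w=5) 1-4(w=3) 1-5(w=5) 1-6(w=6) 2-5(w=5) 3-4(w=2) 6-7(w=6) 6-8(w=1)

step 1: add edge 6-8 (w=1); MST = {6-8(w=1)}
step 2: add edge 3-4 (w=2); MST = {3-4(w=2) 6-8(w=1)}
step 3: add edge 1-4 (w=3); MST = {1-4(w=3) 3-4(w=2) 6-8(w=1)}
step 4: add edge 0-7 (w=5); MST = {0-7(w=5) 1-4(w=3) 3-4(w=2) 6-8(w=1)}
step 5: add edge 1-5 (w=5); MST = {0-7(w=5) 1-4(w=3) 1-5(w=5) 3-4(w=2) 6-8(w=1)}
step 6: add edge 2-5 (w=5); MST = {0-7(w=5) 1-4(w=3) 1-5(w=5) 2-5(w=5) 3-4(w=2) 6-8(w=1)}
step 7: add edge 1-6 (w=6); MST = {0-7(w=5) 1-4(w=3) 1-5(w=5) 1-6(w=6) 2-5(w=5) 3-4(w=2) 6-8(w=1)}
step 8: add edge 6-7 (w=6); MST = {0-7(w=5) 1-4(w=3) 1-5(w=5) 1-6(w=6) 2-5(w=5) 3-4(w=2) 6-7(w=6) 6-8(w=1)}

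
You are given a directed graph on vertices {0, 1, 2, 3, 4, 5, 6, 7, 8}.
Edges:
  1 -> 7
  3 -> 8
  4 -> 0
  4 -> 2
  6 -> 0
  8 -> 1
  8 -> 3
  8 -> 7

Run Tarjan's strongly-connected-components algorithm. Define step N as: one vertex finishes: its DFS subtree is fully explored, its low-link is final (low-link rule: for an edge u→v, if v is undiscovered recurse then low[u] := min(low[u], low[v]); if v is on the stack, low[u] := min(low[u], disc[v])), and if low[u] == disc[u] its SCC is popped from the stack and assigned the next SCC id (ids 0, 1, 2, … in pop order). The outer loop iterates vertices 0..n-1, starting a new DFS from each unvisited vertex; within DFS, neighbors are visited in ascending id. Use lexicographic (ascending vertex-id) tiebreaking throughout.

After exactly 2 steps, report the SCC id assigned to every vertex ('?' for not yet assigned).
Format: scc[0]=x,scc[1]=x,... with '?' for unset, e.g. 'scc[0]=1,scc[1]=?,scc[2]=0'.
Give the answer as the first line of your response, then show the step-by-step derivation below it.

scc[0]=0,scc[1]=?,scc[2]=?,scc[3]=?,scc[4]=?,scc[5]=?,scc[6]=?,scc[7]=1,scc[8]=?

step 1: low=(low[0]=0,low[1]=?,low[2]=?,low[3]=?,low[4]=?,low[5]=?,low[6]=?,low[7]=?,low[8]=?); scc=(scc[0]=0,scc[1]=?,scc[2]=?,scc[3]=?,scc[4]=?,scc[5]=?,scc[6]=?,scc[7]=?,scc[8]=?)
step 2: low=(low[0]=0,low[1]=1,low[2]=?,low[3]=?,low[4]=?,low[5]=?,low[6]=?,low[7]=2,low[8]=?); scc=(scc[0]=0,scc[1]=?,scc[2]=?,scc[3]=?,scc[4]=?,scc[5]=?,scc[6]=?,scc[7]=1,scc[8]=?)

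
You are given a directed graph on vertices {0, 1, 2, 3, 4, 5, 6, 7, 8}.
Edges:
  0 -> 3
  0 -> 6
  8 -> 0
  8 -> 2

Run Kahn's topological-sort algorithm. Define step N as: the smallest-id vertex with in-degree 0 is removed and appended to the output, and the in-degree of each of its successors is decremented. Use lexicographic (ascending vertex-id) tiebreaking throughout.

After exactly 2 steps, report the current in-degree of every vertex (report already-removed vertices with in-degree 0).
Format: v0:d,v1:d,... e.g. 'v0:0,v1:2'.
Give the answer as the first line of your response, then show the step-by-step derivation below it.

v0:1,v1:0,v2:1,v3:1,v4:0,v5:0,v6:1,v7:0,v8:0

step 1: output 1; order=[1]; indeg=(1,0,1,1,0,0,1,0,0)
step 2: output 4; order=[1,4]; indeg=(1,0,1,1,0,0,1,0,0)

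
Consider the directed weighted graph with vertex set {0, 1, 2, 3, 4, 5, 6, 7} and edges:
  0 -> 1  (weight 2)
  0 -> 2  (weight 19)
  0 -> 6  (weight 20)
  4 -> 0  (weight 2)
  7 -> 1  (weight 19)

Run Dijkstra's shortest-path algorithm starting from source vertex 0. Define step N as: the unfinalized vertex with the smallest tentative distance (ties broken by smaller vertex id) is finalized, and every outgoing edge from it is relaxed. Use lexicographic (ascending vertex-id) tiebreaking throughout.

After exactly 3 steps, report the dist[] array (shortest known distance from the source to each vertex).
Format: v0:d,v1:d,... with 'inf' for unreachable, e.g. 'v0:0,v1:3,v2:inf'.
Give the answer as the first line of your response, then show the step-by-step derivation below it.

v0:0,v1:2,v2:19,v3:inf,v4:inf,v5:inf,v6:20,v7:inf

step 1: dist = v0:0,v1:2,v2:19,v3:inf,v4:inf,v5:inf,v6:20,v7:inf
step 2: dist = v0:0,v1:2,v2:19,v3:inf,v4:inf,v5:inf,v6:20,v7:inf
step 3: dist = v0:0,v1:2,v2:19,v3:inf,v4:inf,v5:inf,v6:20,v7:inf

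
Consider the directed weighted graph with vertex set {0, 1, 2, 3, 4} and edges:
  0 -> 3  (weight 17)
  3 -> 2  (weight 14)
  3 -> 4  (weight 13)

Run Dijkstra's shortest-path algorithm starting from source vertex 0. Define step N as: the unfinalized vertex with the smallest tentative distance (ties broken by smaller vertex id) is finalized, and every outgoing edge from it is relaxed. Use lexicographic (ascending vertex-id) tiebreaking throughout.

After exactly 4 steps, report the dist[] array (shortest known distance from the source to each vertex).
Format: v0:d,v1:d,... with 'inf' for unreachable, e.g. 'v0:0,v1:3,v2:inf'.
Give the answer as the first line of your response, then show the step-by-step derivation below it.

v0:0,v1:inf,v2:31,v3:17,v4:30

step 1: dist = v0:0,v1:inf,v2:inf,v3:17,v4:inf
step 2: dist = v0:0,v1:inf,v2:31,v3:17,v4:30
step 3: dist = v0:0,v1:inf,v2:31,v3:17,v4:30
step 4: dist = v0:0,v1:inf,v2:31,v3:17,v4:30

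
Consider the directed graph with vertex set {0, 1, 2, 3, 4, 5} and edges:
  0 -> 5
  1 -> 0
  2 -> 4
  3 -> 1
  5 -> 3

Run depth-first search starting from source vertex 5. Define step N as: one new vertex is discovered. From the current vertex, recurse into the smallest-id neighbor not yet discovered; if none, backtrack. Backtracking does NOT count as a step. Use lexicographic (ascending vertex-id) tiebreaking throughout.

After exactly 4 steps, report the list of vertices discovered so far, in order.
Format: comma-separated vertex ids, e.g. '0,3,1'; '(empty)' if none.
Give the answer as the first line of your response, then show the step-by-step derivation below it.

5,3,1,0

step 1: discover 5; path=5; order=5
step 2: discover 3; path=5>3; order=5,3
step 3: discover 1; path=5>3>1; order=5,3,1
step 4: discover 0; path=5>3>1>0; order=5,3,1,0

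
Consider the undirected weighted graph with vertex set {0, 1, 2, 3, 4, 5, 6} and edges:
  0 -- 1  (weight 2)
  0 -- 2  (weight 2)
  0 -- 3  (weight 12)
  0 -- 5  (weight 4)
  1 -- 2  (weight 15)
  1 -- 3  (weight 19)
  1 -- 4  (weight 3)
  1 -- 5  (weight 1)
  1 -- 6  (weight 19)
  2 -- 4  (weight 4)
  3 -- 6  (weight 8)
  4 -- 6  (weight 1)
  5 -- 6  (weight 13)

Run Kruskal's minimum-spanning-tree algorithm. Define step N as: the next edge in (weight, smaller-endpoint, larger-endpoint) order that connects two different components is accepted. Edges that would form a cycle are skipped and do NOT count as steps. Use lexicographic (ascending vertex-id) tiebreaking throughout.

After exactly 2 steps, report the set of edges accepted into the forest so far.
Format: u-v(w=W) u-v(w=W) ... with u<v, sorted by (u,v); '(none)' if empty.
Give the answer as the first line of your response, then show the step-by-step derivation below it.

1-5(w=1) 4-6(w=1)

step 1: add edge 1-5 (w=1); MST = {1-5(w=1)}
step 2: add edge 4-6 (w=1); MST = {1-5(w=1) 4-6(w=1)}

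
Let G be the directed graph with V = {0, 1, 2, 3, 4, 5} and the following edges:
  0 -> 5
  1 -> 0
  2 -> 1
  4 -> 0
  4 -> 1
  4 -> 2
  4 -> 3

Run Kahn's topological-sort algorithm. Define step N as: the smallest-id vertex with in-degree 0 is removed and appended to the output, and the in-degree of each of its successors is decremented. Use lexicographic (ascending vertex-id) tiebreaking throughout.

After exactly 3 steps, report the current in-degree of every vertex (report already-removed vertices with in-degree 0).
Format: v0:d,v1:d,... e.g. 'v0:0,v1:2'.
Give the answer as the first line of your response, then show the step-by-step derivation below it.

v0:0,v1:0,v2:0,v3:0,v4:0,v5:1

step 1: output 4; order=[4]; indeg=(1,1,0,0,0,1)
step 2: output 2; order=[4,2]; indeg=(1,0,0,0,0,1)
step 3: output 1; order=[4,2,1]; indeg=(0,0,0,0,0,1)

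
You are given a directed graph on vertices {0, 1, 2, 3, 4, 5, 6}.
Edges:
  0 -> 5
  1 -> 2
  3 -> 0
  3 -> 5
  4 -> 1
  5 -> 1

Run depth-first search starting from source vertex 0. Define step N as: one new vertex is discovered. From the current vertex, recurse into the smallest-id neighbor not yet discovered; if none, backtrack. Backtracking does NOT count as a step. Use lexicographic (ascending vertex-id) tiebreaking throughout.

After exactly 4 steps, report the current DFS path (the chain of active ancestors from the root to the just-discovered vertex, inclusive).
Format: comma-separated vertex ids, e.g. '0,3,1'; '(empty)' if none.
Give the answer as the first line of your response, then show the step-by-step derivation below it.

0,5,1,2

step 1: discover 0; path=0; order=0
step 2: discover 5; path=0>5; order=0,5
step 3: discover 1; path=0>5>1; order=0,5,1
step 4: discover 2; path=0>5>1>2; order=0,5,1,2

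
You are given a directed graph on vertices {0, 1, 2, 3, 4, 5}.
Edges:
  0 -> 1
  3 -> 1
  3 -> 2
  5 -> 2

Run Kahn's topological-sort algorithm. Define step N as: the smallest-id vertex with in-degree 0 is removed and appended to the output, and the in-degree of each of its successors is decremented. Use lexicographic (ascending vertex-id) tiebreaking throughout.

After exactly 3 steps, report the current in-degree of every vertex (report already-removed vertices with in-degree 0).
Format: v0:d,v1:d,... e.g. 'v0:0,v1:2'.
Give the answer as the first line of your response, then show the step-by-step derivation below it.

v0:0,v1:0,v2:1,v3:0,v4:0,v5:0

step 1: output 0; order=[0]; indeg=(0,1,2,0,0,0)
step 2: output 3; order=[0,3]; indeg=(0,0,1,0,0,0)
step 3: output 1; order=[0,3,1]; indeg=(0,0,1,0,0,0)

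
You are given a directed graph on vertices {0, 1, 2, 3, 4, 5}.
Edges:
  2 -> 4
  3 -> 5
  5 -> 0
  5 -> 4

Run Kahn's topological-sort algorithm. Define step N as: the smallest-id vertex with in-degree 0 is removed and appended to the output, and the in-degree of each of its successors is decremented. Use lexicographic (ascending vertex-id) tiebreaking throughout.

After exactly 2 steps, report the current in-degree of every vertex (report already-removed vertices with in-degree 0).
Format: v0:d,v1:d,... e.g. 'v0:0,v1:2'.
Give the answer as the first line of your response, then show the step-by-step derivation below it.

v0:1,v1:0,v2:0,v3:0,v4:1,v5:1

step 1: output 1; order=[1]; indeg=(1,0,0,0,2,1)
step 2: output 2; order=[1,2]; indeg=(1,0,0,0,1,1)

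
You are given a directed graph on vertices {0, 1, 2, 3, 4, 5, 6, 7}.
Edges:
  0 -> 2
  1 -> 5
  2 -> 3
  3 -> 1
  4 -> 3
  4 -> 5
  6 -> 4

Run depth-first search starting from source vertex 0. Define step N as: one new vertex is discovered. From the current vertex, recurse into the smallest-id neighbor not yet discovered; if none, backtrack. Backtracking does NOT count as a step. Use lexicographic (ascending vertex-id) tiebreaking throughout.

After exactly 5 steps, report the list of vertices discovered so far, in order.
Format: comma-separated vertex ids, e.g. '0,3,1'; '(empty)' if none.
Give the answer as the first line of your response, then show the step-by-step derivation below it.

0,2,3,1,5

step 1: discover 0; path=0; order=0
step 2: discover 2; path=0>2; order=0,2
step 3: discover 3; path=0>2>3; order=0,2,3
step 4: discover 1; path=0>2>3>1; order=0,2,3,1
step 5: discover 5; path=0>2>3>1>5; order=0,2,3,1,5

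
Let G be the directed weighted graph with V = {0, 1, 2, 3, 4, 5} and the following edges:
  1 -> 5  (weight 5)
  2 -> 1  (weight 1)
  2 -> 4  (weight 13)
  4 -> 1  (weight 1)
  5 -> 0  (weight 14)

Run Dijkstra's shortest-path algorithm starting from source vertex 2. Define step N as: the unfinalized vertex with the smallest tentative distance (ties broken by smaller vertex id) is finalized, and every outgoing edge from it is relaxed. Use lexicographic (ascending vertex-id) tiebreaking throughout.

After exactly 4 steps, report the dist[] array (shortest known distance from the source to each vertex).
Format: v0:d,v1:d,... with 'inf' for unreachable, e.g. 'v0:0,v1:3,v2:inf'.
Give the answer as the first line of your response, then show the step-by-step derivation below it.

v0:20,v1:1,v2:0,v3:inf,v4:13,v5:6

step 1: dist = v0:inf,v1:1,v2:0,v3:inf,v4:13,v5:inf
step 2: dist = v0:inf,v1:1,v2:0,v3:inf,v4:13,v5:6
step 3: dist = v0:20,v1:1,v2:0,v3:inf,v4:13,v5:6
step 4: dist = v0:20,v1:1,v2:0,v3:inf,v4:13,v5:6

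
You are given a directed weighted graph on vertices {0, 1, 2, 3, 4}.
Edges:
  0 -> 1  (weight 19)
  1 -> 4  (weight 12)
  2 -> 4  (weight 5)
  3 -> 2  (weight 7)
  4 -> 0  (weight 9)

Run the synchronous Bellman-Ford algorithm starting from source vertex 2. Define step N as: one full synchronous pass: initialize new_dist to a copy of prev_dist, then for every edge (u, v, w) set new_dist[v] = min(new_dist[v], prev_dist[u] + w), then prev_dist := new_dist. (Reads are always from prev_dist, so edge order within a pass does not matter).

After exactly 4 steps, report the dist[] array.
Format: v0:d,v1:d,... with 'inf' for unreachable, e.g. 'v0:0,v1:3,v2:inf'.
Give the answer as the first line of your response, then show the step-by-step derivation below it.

v0:14,v1:33,v2:0,v3:inf,v4:5

step 1: dist = v0:inf,v1:inf,v2:0,v3:inf,v4:5
step 2: dist = v0:14,v1:inf,v2:0,v3:inf,v4:5
step 3: dist = v0:14,v1:33,v2:0,v3:inf,v4:5
step 4: dist = v0:14,v1:33,v2:0,v3:inf,v4:5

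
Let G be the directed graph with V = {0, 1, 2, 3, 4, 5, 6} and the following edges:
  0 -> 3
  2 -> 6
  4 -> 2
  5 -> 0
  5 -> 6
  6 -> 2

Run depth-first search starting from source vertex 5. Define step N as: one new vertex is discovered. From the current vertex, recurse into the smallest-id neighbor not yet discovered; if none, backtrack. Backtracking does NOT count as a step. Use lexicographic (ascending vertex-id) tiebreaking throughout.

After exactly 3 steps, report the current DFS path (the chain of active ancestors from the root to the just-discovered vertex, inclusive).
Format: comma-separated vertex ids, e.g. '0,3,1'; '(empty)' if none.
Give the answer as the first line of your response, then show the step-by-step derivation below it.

5,0,3

step 1: discover 5; path=5; order=5
step 2: discover 0; path=5>0; order=5,0
step 3: discover 3; path=5>0>3; order=5,0,3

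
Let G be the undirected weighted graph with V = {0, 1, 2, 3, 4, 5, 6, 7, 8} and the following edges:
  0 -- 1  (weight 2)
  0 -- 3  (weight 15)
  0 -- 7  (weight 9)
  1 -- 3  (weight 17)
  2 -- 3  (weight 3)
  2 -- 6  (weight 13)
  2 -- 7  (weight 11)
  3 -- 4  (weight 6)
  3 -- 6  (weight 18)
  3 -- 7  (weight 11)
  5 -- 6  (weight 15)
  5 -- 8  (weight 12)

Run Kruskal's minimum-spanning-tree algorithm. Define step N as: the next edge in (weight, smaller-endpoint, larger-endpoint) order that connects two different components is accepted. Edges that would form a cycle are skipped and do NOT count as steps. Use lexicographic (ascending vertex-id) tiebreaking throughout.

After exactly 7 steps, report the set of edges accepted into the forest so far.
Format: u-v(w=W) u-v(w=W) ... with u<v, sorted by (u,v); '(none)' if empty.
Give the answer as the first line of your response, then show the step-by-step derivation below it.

0-1(w=2) 0-7(w=9) 2-3(w=3) 2-6(w=13) 2-7(w=11) 3-4(w=6) 5-8(w=12)

step 1: add edge 0-1 (w=2); MST = {0-1(w=2)}
step 2: add edge 2-3 (w=3); MST = {0-1(w=2) 2-3(w=3)}
step 3: add edge 3-4 (w=6); MST = {0-1(w=2) 2-3(w=3) 3-4(w=6)}
step 4: add edge 0-7 (w=9); MST = {0-1(w=2) 0-7(w=9) 2-3(w=3) 3-4(w=6)}
step 5: add edge 2-7 (w=11); MST = {0-1(w=2) 0-7(w=9) 2-3(w=3) 2-7(w=11) 3-4(w=6)}
step 6: add edge 5-8 (w=12); MST = {0-1(w=2) 0-7(w=9) 2-3(w=3) 2-7(w=11) 3-4(w=6) 5-8(w=12)}
step 7: add edge 2-6 (w=13); MST = {0-1(w=2) 0-7(w=9) 2-3(w=3) 2-6(w=13) 2-7(w=11) 3-4(w=6) 5-8(w=12)}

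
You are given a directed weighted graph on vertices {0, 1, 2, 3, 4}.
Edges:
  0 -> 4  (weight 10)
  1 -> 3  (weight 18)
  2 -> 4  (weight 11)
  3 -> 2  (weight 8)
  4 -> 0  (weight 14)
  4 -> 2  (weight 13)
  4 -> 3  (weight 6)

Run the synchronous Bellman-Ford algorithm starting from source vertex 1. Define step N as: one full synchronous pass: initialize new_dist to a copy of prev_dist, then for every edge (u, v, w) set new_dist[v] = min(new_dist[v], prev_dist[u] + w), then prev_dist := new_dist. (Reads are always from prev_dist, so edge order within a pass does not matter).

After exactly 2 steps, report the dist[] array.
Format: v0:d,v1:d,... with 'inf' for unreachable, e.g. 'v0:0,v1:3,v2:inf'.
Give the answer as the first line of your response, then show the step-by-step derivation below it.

v0:inf,v1:0,v2:26,v3:18,v4:inf

step 1: dist = v0:inf,v1:0,v2:inf,v3:18,v4:inf
step 2: dist = v0:inf,v1:0,v2:26,v3:18,v4:inf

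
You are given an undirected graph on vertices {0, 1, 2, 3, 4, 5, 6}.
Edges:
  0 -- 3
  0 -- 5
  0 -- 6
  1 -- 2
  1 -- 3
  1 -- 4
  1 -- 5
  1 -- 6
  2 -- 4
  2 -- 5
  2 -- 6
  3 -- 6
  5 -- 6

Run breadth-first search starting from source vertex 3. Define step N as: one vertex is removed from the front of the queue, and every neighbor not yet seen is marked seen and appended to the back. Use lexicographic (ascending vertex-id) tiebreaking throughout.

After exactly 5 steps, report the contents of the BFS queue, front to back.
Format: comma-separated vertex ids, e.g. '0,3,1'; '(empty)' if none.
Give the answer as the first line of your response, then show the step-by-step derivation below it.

2,4

step 1: dequeue 3; queue=[0,1,6]; order=3
step 2: dequeue 0; queue=[1,6,5]; order=3,0
step 3: dequeue 1; queue=[6,5,2,4]; order=3,0,1
step 4: dequeue 6; queue=[5,2,4]; order=3,0,1,6
step 5: dequeue 5; queue=[2,4]; order=3,0,1,6,5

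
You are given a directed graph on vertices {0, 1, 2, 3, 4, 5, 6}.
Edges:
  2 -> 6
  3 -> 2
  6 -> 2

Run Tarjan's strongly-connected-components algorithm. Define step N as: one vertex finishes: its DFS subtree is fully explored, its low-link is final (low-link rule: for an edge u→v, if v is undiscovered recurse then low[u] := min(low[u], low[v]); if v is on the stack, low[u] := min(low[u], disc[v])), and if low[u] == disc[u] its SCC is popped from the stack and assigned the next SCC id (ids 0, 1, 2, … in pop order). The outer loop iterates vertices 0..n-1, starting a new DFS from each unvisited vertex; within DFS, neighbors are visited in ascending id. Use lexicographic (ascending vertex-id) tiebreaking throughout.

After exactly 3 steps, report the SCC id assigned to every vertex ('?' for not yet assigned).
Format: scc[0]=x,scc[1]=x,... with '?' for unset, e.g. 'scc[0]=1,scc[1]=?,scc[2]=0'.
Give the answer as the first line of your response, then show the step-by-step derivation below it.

scc[0]=0,scc[1]=1,scc[2]=?,scc[3]=?,scc[4]=?,scc[5]=?,scc[6]=?

step 1: low=(low[0]=0,low[1]=?,low[2]=?,low[3]=?,low[4]=?,low[5]=?,low[6]=?); scc=(scc[0]=0,scc[1]=?,scc[2]=?,scc[3]=?,scc[4]=?,scc[5]=?,scc[6]=?)
step 2: low=(low[0]=0,low[1]=1,low[2]=?,low[3]=?,low[4]=?,low[5]=?,low[6]=?); scc=(scc[0]=0,scc[1]=1,scc[2]=?,scc[3]=?,scc[4]=?,scc[5]=?,scc[6]=?)
step 3: low=(low[0]=0,low[1]=1,low[2]=2,low[3]=?,low[4]=?,low[5]=?,low[6]=2); scc=(scc[0]=0,scc[1]=1,scc[2]=?,scc[3]=?,scc[4]=?,scc[5]=?,scc[6]=?)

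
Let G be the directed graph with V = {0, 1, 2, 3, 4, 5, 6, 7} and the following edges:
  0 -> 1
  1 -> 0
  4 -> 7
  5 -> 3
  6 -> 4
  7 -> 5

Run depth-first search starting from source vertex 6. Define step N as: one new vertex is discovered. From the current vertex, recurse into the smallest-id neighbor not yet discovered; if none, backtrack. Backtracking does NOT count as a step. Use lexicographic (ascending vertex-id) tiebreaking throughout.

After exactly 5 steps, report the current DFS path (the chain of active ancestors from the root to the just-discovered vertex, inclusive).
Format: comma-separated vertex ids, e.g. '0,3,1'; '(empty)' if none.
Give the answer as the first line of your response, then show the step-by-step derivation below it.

6,4,7,5,3

step 1: discover 6; path=6; order=6
step 2: discover 4; path=6>4; order=6,4
step 3: discover 7; path=6>4>7; order=6,4,7
step 4: discover 5; path=6>4>7>5; order=6,4,7,5
step 5: discover 3; path=6>4>7>5>3; order=6,4,7,5,3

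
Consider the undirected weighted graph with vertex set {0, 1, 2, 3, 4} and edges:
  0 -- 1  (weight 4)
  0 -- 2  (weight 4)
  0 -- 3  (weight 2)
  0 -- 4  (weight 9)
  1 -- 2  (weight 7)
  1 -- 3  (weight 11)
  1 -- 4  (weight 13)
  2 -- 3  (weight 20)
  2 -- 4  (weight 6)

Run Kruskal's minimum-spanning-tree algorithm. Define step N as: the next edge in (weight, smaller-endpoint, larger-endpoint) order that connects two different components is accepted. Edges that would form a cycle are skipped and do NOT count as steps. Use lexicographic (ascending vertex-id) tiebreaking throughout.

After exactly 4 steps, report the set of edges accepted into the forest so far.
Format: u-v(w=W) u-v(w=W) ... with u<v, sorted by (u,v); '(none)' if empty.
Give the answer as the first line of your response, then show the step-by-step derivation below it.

0-1(w=4) 0-2(w=4) 0-3(w=2) 2-4(w=6)

step 1: add edge 0-3 (w=2); MST = {0-3(w=2)}
step 2: add edge 0-1 (w=4); MST = {0-1(w=4) 0-3(w=2)}
step 3: add edge 0-2 (w=4); MST = {0-1(w=4) 0-2(w=4) 0-3(w=2)}
step 4: add edge 2-4 (w=6); MST = {0-1(w=4) 0-2(w=4) 0-3(w=2) 2-4(w=6)}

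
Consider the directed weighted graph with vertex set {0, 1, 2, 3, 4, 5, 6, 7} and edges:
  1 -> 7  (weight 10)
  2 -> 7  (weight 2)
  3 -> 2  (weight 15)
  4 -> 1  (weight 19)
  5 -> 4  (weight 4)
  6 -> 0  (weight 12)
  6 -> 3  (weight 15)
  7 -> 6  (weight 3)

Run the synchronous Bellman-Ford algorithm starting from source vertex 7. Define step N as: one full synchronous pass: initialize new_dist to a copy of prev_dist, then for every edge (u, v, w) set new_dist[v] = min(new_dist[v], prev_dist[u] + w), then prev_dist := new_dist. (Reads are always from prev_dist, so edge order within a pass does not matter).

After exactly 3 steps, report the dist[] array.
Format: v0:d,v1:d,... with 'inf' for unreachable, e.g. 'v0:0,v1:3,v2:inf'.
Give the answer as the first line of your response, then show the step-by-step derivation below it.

v0:15,v1:inf,v2:33,v3:18,v4:inf,v5:inf,v6:3,v7:0

step 1: dist = v0:inf,v1:inf,v2:inf,v3:inf,v4:inf,v5:inf,v6:3,v7:0
step 2: dist = v0:15,v1:inf,v2:inf,v3:18,v4:inf,v5:inf,v6:3,v7:0
step 3: dist = v0:15,v1:inf,v2:33,v3:18,v4:inf,v5:inf,v6:3,v7:0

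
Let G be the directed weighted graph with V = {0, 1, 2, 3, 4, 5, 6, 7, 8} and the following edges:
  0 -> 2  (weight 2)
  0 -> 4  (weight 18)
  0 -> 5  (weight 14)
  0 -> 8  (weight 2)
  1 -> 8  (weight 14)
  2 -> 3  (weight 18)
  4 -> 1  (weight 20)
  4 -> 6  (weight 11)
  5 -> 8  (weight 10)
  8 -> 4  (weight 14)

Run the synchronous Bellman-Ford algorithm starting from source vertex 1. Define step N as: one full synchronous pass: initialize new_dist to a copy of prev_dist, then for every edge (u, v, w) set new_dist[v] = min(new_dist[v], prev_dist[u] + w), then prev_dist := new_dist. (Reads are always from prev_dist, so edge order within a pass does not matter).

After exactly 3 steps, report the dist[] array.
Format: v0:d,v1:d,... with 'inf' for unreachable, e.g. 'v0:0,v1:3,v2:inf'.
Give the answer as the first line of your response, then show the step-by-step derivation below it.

v0:inf,v1:0,v2:inf,v3:inf,v4:28,v5:inf,v6:39,v7:inf,v8:14

step 1: dist = v0:inf,v1:0,v2:inf,v3:inf,v4:inf,v5:inf,v6:inf,v7:inf,v8:14
step 2: dist = v0:inf,v1:0,v2:inf,v3:inf,v4:28,v5:inf,v6:inf,v7:inf,v8:14
step 3: dist = v0:inf,v1:0,v2:inf,v3:inf,v4:28,v5:inf,v6:39,v7:inf,v8:14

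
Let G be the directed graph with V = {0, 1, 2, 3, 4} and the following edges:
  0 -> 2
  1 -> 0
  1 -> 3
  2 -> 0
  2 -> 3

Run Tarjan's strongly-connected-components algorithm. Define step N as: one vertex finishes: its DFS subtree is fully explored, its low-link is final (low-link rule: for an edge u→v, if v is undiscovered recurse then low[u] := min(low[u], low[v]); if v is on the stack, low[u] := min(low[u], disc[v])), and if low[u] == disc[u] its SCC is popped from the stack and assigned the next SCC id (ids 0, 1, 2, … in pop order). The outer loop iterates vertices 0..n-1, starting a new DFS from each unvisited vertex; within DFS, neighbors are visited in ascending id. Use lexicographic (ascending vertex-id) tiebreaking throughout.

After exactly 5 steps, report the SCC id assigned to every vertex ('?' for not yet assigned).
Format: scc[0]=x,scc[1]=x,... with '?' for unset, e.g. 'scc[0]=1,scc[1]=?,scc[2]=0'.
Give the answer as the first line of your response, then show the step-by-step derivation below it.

scc[0]=1,scc[1]=2,scc[2]=1,scc[3]=0,scc[4]=3

step 1: low=(low[0]=0,low[1]=?,low[2]=0,low[3]=2,low[4]=?); scc=(scc[0]=?,scc[1]=?,scc[2]=?,scc[3]=0,scc[4]=?)
step 2: low=(low[0]=0,low[1]=?,low[2]=0,low[3]=2,low[4]=?); scc=(scc[0]=?,scc[1]=?,scc[2]=?,scc[3]=0,scc[4]=?)
step 3: low=(low[0]=0,low[1]=?,low[2]=0,low[3]=2,low[4]=?); scc=(scc[0]=1,scc[1]=?,scc[2]=1,scc[3]=0,scc[4]=?)
step 4: low=(low[0]=0,low[1]=3,low[2]=0,low[3]=2,low[4]=?); scc=(scc[0]=1,scc[1]=2,scc[2]=1,scc[3]=0,scc[4]=?)
step 5: low=(low[0]=0,low[1]=3,low[2]=0,low[3]=2,low[4]=4); scc=(scc[0]=1,scc[1]=2,scc[2]=1,scc[3]=0,scc[4]=3)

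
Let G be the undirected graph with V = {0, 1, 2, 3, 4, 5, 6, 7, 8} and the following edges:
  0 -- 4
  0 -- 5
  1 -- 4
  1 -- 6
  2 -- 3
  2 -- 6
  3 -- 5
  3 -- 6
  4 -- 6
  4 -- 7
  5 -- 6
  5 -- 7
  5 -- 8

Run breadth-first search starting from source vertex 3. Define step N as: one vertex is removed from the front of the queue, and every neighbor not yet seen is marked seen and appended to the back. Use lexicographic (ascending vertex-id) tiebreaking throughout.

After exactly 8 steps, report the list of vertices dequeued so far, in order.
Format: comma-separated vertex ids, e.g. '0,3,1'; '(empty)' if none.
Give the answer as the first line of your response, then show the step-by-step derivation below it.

3,2,5,6,0,7,8,1

step 1: dequeue 3; queue=[2,5,6]; order=3
step 2: dequeue 2; queue=[5,6]; order=3,2
step 3: dequeue 5; queue=[6,0,7,8]; order=3,2,5
step 4: dequeue 6; queue=[0,7,8,1,4]; order=3,2,5,6
step 5: dequeue 0; queue=[7,8,1,4]; order=3,2,5,6,0
step 6: dequeue 7; queue=[8,1,4]; order=3,2,5,6,0,7
step 7: dequeue 8; queue=[1,4]; order=3,2,5,6,0,7,8
step 8: dequeue 1; queue=[4]; order=3,2,5,6,0,7,8,1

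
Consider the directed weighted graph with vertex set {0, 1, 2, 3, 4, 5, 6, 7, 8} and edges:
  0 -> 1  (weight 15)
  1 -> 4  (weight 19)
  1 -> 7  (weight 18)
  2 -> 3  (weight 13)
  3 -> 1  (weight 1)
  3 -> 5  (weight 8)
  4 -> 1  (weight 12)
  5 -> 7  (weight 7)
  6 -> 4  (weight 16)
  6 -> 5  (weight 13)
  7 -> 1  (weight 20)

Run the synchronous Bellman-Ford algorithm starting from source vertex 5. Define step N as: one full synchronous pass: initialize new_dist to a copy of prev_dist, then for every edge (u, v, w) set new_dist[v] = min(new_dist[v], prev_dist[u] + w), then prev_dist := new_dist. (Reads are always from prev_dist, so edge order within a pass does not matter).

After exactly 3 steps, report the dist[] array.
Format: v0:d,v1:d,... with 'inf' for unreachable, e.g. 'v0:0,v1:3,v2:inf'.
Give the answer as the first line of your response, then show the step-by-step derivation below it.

v0:inf,v1:27,v2:inf,v3:inf,v4:46,v5:0,v6:inf,v7:7,v8:inf

step 1: dist = v0:inf,v1:inf,v2:inf,v3:inf,v4:inf,v5:0,v6:inf,v7:7,v8:inf
step 2: dist = v0:inf,v1:27,v2:inf,v3:inf,v4:inf,v5:0,v6:inf,v7:7,v8:inf
step 3: dist = v0:inf,v1:27,v2:inf,v3:inf,v4:46,v5:0,v6:inf,v7:7,v8:inf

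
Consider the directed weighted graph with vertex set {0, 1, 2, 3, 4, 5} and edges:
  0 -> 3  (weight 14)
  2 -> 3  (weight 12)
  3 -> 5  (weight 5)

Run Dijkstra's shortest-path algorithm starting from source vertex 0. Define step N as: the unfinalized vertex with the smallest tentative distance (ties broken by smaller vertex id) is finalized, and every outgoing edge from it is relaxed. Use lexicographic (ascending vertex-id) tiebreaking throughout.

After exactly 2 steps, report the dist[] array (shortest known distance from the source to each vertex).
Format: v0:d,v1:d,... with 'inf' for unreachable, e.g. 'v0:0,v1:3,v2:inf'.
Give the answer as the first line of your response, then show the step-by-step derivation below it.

v0:0,v1:inf,v2:inf,v3:14,v4:inf,v5:19

step 1: dist = v0:0,v1:inf,v2:inf,v3:14,v4:inf,v5:inf
step 2: dist = v0:0,v1:inf,v2:inf,v3:14,v4:inf,v5:19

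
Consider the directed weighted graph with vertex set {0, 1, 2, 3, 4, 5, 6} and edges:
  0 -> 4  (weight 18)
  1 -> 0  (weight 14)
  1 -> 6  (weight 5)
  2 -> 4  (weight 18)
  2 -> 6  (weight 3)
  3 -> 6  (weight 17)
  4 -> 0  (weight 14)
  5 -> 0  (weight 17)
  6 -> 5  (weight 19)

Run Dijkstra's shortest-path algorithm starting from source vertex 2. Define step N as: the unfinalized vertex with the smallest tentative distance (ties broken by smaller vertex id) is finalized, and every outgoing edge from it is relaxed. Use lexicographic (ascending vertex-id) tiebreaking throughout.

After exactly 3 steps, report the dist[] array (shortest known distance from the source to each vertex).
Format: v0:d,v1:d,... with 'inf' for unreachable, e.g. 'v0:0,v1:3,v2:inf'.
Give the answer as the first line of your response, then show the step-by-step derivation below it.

v0:32,v1:inf,v2:0,v3:inf,v4:18,v5:22,v6:3

step 1: dist = v0:inf,v1:inf,v2:0,v3:inf,v4:18,v5:inf,v6:3
step 2: dist = v0:inf,v1:inf,v2:0,v3:inf,v4:18,v5:22,v6:3
step 3: dist = v0:32,v1:inf,v2:0,v3:inf,v4:18,v5:22,v6:3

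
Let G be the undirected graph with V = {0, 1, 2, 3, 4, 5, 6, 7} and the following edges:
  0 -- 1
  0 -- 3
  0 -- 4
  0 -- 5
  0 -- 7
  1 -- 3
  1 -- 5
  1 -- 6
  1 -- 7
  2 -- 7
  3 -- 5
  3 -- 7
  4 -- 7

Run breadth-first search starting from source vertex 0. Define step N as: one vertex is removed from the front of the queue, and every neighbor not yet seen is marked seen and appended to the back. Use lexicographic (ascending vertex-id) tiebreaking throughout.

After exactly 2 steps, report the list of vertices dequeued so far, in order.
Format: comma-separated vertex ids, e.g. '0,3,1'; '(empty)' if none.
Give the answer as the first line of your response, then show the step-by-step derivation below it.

0,1

step 1: dequeue 0; queue=[1,3,4,5,7]; order=0
step 2: dequeue 1; queue=[3,4,5,7,6]; order=0,1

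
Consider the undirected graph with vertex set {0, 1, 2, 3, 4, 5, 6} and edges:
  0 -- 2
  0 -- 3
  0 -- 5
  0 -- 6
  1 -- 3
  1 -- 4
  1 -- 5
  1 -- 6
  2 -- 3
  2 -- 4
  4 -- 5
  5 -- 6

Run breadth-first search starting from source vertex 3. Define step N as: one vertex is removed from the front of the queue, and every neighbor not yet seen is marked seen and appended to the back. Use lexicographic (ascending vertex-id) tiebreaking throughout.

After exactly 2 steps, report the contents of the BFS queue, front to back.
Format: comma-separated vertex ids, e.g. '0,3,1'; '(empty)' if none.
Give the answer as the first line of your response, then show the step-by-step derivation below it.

1,2,5,6

step 1: dequeue 3; queue=[0,1,2]; order=3
step 2: dequeue 0; queue=[1,2,5,6]; order=3,0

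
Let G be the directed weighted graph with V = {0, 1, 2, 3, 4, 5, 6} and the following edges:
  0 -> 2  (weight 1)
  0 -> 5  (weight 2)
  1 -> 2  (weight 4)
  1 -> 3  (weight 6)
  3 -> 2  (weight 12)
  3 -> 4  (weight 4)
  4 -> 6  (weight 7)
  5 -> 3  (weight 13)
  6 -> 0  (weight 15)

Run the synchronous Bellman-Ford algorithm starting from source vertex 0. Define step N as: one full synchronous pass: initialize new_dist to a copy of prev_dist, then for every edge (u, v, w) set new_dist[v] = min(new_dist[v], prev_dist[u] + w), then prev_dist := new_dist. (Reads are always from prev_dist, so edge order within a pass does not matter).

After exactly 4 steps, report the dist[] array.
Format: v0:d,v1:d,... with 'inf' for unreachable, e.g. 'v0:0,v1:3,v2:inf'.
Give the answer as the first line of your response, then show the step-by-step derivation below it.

v0:0,v1:inf,v2:1,v3:15,v4:19,v5:2,v6:26

step 1: dist = v0:0,v1:inf,v2:1,v3:inf,v4:inf,v5:2,v6:inf
step 2: dist = v0:0,v1:inf,v2:1,v3:15,v4:inf,v5:2,v6:inf
step 3: dist = v0:0,v1:inf,v2:1,v3:15,v4:19,v5:2,v6:inf
step 4: dist = v0:0,v1:inf,v2:1,v3:15,v4:19,v5:2,v6:26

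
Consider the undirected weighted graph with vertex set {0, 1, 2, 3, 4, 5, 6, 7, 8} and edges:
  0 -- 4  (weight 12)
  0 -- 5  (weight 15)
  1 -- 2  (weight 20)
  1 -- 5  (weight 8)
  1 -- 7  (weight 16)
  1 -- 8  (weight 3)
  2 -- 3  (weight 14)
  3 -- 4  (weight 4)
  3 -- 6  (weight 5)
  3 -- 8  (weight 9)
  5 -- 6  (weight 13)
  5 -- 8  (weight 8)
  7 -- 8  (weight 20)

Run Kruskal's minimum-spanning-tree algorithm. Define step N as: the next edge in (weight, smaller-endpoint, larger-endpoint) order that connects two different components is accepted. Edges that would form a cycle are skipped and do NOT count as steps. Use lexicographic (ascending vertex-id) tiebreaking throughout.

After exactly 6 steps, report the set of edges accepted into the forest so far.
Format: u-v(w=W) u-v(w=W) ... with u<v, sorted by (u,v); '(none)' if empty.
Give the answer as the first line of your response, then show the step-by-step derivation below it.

0-4(w=12) 1-5(w=8) 1-8(w=3) 3-4(w=4) 3-6(w=5) 3-8(w=9)

step 1: add edge 1-8 (w=3); MST = {1-8(w=3)}
step 2: add edge 3-4 (w=4); MST = {1-8(w=3) 3-4(w=4)}
step 3: add edge 3-6 (w=5); MST = {1-8(w=3) 3-4(w=4) 3-6(w=5)}
step 4: add edge 1-5 (w=8); MST = {1-5(w=8) 1-8(w=3) 3-4(w=4) 3-6(w=5)}
step 5: add edge 3-8 (w=9); MST = {1-5(w=8) 1-8(w=3) 3-4(w=4) 3-6(w=5) 3-8(w=9)}
step 6: add edge 0-4 (w=12); MST = {0-4(w=12) 1-5(w=8) 1-8(w=3) 3-4(w=4) 3-6(w=5) 3-8(w=9)}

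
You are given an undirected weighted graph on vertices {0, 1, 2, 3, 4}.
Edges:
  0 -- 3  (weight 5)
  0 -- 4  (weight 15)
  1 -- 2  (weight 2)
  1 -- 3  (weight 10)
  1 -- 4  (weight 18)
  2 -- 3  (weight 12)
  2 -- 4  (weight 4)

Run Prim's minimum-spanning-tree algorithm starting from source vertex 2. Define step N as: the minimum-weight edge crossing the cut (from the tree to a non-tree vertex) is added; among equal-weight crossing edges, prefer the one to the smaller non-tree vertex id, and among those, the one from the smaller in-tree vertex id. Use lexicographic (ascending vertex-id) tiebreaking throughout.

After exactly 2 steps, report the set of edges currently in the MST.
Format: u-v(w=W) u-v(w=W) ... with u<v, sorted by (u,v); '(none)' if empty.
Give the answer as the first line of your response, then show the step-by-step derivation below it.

1-2(w=2) 2-4(w=4)

step 1: add edge 1-2 (w=2); MST = {1-2(w=2)}
step 2: add edge 2-4 (w=4); MST = {1-2(w=2) 2-4(w=4)}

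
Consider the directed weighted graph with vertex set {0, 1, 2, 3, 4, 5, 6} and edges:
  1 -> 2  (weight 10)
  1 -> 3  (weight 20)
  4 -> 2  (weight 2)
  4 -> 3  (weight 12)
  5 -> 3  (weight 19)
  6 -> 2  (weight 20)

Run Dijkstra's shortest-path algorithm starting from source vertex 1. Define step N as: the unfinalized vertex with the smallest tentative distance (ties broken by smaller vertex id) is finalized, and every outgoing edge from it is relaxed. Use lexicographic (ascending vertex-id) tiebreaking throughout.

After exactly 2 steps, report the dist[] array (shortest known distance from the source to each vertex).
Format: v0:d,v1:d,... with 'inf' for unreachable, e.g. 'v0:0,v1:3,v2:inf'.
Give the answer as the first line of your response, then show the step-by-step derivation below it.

v0:inf,v1:0,v2:10,v3:20,v4:inf,v5:inf,v6:inf

step 1: dist = v0:inf,v1:0,v2:10,v3:20,v4:inf,v5:inf,v6:inf
step 2: dist = v0:inf,v1:0,v2:10,v3:20,v4:inf,v5:inf,v6:inf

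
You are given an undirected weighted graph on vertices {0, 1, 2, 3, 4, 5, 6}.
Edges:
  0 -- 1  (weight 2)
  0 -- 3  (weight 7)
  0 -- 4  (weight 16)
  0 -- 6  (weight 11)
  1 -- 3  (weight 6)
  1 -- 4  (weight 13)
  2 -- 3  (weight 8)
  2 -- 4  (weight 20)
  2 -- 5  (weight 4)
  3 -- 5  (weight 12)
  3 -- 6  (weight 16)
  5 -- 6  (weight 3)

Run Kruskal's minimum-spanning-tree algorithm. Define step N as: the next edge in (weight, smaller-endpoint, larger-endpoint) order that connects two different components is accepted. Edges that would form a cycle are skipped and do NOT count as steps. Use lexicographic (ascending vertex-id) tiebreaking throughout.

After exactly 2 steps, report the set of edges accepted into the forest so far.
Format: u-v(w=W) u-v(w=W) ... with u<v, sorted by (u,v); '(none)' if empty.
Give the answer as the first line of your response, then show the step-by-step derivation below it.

0-1(w=2) 5-6(w=3)

step 1: add edge 0-1 (w=2); MST = {0-1(w=2)}
step 2: add edge 5-6 (w=3); MST = {0-1(w=2) 5-6(w=3)}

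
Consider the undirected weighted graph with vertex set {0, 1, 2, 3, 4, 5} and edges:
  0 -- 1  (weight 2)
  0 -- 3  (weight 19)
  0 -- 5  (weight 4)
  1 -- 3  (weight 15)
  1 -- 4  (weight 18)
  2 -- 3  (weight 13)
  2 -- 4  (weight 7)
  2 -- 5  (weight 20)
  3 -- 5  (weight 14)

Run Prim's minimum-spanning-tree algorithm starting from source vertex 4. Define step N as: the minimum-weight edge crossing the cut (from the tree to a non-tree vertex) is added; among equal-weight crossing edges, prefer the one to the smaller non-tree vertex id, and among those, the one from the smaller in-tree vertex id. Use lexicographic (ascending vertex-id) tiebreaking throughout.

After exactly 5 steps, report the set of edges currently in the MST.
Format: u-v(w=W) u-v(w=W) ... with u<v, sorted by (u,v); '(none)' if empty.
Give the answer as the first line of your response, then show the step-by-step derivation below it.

0-1(w=2) 0-5(w=4) 2-3(w=13) 2-4(w=7) 3-5(w=14)

step 1: add edge 2-4 (w=7); MST = {2-4(w=7)}
step 2: add edge 2-3 (w=13); MST = {2-3(w=13) 2-4(w=7)}
step 3: add edge 3-5 (w=14); MST = {2-3(w=13) 2-4(w=7) 3-5(w=14)}
step 4: add edge 0-5 (w=4); MST = {0-5(w=4) 2-3(w=13) 2-4(w=7) 3-5(w=14)}
step 5: add edge 0-1 (w=2); MST = {0-1(w=2) 0-5(w=4) 2-3(w=13) 2-4(w=7) 3-5(w=14)}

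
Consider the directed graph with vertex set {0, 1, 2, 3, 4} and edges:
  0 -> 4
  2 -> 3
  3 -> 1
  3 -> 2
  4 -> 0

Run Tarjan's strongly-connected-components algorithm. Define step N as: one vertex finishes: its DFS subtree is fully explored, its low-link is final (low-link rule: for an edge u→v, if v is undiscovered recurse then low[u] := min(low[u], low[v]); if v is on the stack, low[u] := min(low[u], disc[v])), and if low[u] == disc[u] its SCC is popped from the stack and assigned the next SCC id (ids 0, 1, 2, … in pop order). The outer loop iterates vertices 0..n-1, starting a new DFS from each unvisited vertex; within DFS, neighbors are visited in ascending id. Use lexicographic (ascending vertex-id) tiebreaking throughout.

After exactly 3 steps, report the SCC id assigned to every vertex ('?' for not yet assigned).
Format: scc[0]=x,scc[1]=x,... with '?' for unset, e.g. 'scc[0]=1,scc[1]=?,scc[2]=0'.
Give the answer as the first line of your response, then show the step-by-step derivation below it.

scc[0]=0,scc[1]=1,scc[2]=?,scc[3]=?,scc[4]=0

step 1: low=(low[0]=0,low[1]=?,low[2]=?,low[3]=?,low[4]=0); scc=(scc[0]=?,scc[1]=?,scc[2]=?,scc[3]=?,scc[4]=?)
step 2: low=(low[0]=0,low[1]=?,low[2]=?,low[3]=?,low[4]=0); scc=(scc[0]=0,scc[1]=?,scc[2]=?,scc[3]=?,scc[4]=0)
step 3: low=(low[0]=0,low[1]=2,low[2]=?,low[3]=?,low[4]=0); scc=(scc[0]=0,scc[1]=1,scc[2]=?,scc[3]=?,scc[4]=0)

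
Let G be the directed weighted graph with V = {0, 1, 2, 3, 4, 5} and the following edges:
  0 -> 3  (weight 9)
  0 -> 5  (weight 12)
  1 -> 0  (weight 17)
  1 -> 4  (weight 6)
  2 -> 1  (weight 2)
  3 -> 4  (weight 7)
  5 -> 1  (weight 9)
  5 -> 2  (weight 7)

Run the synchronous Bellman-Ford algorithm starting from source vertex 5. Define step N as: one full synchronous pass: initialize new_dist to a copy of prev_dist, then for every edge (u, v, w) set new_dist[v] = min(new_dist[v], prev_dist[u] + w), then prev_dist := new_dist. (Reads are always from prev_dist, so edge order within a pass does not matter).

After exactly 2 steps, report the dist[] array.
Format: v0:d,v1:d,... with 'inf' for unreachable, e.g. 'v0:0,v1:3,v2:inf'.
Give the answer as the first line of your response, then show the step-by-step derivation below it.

v0:26,v1:9,v2:7,v3:inf,v4:15,v5:0

step 1: dist = v0:inf,v1:9,v2:7,v3:inf,v4:inf,v5:0
step 2: dist = v0:26,v1:9,v2:7,v3:inf,v4:15,v5:0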